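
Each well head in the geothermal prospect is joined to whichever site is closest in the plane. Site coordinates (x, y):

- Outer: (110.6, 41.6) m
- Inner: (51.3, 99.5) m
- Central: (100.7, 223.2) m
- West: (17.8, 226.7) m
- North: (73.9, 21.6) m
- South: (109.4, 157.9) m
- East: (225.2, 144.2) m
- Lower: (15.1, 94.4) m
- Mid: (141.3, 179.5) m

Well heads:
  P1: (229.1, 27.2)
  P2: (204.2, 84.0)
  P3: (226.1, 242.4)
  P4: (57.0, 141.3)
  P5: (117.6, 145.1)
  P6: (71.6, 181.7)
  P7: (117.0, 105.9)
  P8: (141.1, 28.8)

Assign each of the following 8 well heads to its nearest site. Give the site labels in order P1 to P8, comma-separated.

East, East, East, Inner, South, South, South, Outer

P1 → East (d²=13704.21)
P2 → East (d²=4065.04)
P3 → East (d²=9644.05)
P4 → Inner (d²=1779.73)
P5 → South (d²=231.08)
P6 → South (d²=1995.28)
P7 → South (d²=2761.76)
P8 → Outer (d²=1094.09)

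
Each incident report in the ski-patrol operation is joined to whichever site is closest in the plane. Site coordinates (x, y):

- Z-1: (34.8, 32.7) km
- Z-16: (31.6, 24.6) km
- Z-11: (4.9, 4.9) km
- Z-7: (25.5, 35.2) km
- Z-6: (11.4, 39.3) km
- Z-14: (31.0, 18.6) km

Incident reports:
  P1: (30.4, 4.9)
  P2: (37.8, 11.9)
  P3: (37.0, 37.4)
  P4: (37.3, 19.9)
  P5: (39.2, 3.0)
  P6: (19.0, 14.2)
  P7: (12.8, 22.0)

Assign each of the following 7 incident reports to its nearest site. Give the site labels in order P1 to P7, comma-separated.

Z-14, Z-14, Z-1, Z-14, Z-14, Z-14, Z-6

P1 → Z-14 (d²=188.05)
P2 → Z-14 (d²=91.13)
P3 → Z-1 (d²=26.93)
P4 → Z-14 (d²=41.38)
P5 → Z-14 (d²=310.60)
P6 → Z-14 (d²=163.36)
P7 → Z-6 (d²=301.25)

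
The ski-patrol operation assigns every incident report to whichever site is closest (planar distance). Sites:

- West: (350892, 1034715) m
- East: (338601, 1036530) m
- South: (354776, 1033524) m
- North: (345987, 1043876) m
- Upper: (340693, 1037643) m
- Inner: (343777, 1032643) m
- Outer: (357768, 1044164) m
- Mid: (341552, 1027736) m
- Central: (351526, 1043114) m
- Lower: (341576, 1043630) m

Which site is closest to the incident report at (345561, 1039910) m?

North

Squared distances to each site:
West: 55407586.000; East: 59866000.000; South: 125697221.000; North: 15910632.000; Upper: 28836713.000; Inner: 55991945.000; Outer: 167107365.000; Mid: 164278357.000; Central: 45846841.000; Lower: 29718625.000.
Minimum at North.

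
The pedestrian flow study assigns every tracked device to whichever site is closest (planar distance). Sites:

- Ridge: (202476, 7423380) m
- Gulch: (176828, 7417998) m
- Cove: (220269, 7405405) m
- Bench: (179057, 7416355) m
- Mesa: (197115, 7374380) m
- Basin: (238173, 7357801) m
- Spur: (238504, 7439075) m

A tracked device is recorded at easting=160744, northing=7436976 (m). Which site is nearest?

Squared distances to each site:
Ridge: 1926411040.000; Gulch: 618859540.000; Cove: 4539953666.000; Bench: 760591610.000; Mesa: 5241108857.000; Basin: 12263930666.000; Spur: 6051023401.000.
Minimum at Gulch.

Gulch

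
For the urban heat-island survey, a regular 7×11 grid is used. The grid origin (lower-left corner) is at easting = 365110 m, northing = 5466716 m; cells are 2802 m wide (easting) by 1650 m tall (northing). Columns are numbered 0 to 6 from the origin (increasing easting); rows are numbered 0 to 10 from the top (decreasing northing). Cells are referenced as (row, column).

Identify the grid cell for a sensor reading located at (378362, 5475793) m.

Column index: ⌊(378362 − 365110) / 2802⌋ = ⌊4.729⌋ = 4
Row offset from origin: ⌊(5475793 − 5466716) / 1650⌋ = ⌊5.501⌋ = 5 → row 5 (counted from top)

(5, 4)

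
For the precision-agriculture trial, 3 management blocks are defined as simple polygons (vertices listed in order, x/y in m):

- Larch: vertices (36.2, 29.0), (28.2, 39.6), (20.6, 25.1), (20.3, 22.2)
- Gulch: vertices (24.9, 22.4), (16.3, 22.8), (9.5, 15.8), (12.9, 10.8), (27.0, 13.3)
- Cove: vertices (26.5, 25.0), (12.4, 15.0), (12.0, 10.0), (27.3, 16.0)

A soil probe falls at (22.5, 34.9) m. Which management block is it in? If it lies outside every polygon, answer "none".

Cast a ray rightward from (22.5, 34.9). For each polygon, the edges (by vertex number in listed order) whose endpoints lie on opposite sides of y = 34.9, where each meets that height, and whether that is right or left of the point:
Larch: 1–2 at x≈31.75 (right), 2–3 at x≈25.74 (right) → 2 crossings.
Gulch: no edge straddles that height → 0 crossings.
Cove: no edge straddles that height → 0 crossings.
All counts are even, so the point lies outside every listed polygon.

none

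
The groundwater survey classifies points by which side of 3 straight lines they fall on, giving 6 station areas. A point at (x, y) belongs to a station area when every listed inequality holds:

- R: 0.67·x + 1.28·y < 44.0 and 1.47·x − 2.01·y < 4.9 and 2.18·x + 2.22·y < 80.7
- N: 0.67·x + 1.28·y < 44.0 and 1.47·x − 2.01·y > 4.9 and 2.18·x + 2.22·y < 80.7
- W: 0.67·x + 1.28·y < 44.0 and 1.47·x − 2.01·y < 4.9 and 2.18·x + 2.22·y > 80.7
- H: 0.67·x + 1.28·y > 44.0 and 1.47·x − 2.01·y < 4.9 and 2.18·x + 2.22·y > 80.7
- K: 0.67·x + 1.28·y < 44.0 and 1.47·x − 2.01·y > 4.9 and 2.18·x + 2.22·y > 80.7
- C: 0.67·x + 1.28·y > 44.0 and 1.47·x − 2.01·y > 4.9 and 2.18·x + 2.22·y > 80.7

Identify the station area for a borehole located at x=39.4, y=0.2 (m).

K

0.67·39.4 + 1.28·0.2 = 26.654, which is < 44.0
1.47·39.4 − 2.01·0.2 = 57.516, which is > 4.9
2.18·39.4 + 2.22·0.2 = 86.336, which is > 80.7
This sign pattern matches K.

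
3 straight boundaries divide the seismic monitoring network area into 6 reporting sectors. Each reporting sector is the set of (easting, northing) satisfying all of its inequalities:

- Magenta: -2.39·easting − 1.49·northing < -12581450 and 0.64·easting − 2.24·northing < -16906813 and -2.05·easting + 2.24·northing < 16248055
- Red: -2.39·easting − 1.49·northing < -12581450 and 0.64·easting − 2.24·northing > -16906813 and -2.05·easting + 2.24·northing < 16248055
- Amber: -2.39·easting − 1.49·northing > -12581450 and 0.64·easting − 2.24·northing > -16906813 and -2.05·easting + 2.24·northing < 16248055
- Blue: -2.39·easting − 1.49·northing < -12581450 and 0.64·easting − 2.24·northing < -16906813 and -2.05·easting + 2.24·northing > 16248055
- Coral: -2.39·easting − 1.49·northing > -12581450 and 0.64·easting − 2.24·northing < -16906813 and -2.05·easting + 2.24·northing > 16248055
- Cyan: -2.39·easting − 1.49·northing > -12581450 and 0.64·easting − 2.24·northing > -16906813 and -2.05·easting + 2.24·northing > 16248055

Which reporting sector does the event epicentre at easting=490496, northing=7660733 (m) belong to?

-2.39·490496 − 1.49·7660733 = -12586777.610, which is < -12581450
0.64·490496 − 2.24·7660733 = -16846124.480, which is > -16906813
-2.05·490496 + 2.24·7660733 = 16154525.120, which is < 16248055
This sign pattern matches Red.

Red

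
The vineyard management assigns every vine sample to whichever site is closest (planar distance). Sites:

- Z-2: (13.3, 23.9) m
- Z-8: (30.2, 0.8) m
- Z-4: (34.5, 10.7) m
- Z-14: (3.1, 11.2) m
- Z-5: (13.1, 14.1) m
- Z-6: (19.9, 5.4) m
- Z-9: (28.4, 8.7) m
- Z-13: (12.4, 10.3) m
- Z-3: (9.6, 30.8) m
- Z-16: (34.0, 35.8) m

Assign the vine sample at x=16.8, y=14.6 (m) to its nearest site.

Squared distances to each site:
Z-2: 98.740; Z-8: 370.000; Z-4: 328.500; Z-14: 199.250; Z-5: 13.940; Z-6: 94.250; Z-9: 169.370; Z-13: 37.850; Z-3: 314.280; Z-16: 745.280.
Minimum at Z-5.

Z-5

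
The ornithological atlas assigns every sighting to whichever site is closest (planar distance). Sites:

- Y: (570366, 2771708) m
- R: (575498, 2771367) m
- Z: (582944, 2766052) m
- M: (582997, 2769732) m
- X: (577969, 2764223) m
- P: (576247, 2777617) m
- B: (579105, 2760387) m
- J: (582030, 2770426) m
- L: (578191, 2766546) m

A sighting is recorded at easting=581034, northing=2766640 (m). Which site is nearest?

Z

Squared distances to each site:
Y: 139490848.000; R: 52991825.000; Z: 3993844.000; M: 13413833.000; X: 15236114.000; P: 143409898.000; B: 42821050.000; J: 15325812.000; L: 8091485.000.
Minimum at Z.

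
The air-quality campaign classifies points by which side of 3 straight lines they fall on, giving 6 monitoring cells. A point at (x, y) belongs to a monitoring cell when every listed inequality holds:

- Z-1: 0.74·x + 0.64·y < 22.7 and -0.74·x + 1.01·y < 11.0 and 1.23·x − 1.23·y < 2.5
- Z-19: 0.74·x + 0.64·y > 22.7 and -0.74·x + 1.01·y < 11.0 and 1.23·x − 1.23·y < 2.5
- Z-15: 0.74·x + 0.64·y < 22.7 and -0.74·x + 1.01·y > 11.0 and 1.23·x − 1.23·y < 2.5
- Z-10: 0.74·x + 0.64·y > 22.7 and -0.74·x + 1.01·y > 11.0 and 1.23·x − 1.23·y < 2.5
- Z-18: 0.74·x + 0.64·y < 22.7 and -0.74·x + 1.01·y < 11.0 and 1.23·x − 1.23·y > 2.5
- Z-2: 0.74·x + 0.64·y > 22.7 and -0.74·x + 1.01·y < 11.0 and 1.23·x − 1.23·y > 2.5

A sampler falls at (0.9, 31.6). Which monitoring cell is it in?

0.74·0.9 + 0.64·31.6 = 20.890, which is < 22.7
-0.74·0.9 + 1.01·31.6 = 31.250, which is > 11.0
1.23·0.9 − 1.23·31.6 = -37.761, which is < 2.5
This sign pattern matches Z-15.

Z-15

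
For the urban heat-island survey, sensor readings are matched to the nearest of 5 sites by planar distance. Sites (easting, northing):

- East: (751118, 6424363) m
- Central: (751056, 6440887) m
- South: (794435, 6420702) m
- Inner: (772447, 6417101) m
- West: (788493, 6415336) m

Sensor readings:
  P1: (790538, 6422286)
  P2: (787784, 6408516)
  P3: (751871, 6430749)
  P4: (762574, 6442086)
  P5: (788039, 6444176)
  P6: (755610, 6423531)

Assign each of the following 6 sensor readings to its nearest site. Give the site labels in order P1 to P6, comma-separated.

P1 → South (d²=17695665.00)
P2 → West (d²=47015081.00)
P3 → East (d²=41348005.00)
P4 → Central (d²=134101925.00)
P5 → South (d²=591937492.00)
P6 → East (d²=20870288.00)

South, West, East, Central, South, East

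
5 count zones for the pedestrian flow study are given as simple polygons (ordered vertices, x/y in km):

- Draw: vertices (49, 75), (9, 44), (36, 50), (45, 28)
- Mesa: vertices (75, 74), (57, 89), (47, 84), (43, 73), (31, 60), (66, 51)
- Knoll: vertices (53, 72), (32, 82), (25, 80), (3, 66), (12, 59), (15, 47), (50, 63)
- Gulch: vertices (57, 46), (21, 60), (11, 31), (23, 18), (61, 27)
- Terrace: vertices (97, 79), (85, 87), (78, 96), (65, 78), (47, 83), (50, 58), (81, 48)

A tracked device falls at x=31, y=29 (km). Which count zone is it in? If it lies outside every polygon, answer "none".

Gulch

Cast a ray rightward from (31, 29). For each polygon, the edges (by vertex number in listed order) whose endpoints lie on opposite sides of y = 29, where each meets that height, and whether that is right or left of the point:
Draw: 3–4 at x≈44.6 (right), 4–1 at x≈45.1 (right) → 2 crossings.
Mesa: no edge straddles that height → 0 crossings.
Knoll: no edge straddles that height → 0 crossings.
Gulch: 3–4 at x≈12.8 (left), 5–1 at x≈60.6 (right) → 1 crossing.
Terrace: no edge straddles that height → 0 crossings.
Only Gulch has an odd count, so the point is inside Gulch.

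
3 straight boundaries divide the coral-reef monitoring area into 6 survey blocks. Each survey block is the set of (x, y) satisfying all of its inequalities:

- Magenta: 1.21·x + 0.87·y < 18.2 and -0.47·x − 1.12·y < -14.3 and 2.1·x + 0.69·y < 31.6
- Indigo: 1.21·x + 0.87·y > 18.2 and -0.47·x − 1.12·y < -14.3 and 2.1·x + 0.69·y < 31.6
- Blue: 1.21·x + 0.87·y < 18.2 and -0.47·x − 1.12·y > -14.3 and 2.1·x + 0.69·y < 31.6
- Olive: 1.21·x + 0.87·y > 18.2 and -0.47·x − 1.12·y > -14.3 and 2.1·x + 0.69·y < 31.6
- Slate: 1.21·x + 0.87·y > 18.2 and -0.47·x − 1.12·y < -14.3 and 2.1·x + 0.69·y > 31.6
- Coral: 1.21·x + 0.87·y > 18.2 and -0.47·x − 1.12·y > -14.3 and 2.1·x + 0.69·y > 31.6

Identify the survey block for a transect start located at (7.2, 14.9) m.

Indigo

1.21·7.2 + 0.87·14.9 = 21.675, which is > 18.2
-0.47·7.2 − 1.12·14.9 = -20.072, which is < -14.3
2.1·7.2 + 0.69·14.9 = 25.401, which is < 31.6
This sign pattern matches Indigo.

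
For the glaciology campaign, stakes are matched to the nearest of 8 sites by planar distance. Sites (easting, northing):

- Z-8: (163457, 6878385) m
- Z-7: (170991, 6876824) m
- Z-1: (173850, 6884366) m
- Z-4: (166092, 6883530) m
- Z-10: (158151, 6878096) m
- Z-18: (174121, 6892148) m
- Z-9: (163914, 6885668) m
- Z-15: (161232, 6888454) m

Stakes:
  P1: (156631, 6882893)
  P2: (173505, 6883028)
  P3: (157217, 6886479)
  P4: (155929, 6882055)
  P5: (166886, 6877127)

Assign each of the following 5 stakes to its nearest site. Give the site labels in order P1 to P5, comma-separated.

P1 → Z-10 (d²=25321609.00)
P2 → Z-1 (d²=1909269.00)
P3 → Z-15 (d²=20020850.00)
P4 → Z-10 (d²=20610965.00)
P5 → Z-8 (d²=13340605.00)

Z-10, Z-1, Z-15, Z-10, Z-8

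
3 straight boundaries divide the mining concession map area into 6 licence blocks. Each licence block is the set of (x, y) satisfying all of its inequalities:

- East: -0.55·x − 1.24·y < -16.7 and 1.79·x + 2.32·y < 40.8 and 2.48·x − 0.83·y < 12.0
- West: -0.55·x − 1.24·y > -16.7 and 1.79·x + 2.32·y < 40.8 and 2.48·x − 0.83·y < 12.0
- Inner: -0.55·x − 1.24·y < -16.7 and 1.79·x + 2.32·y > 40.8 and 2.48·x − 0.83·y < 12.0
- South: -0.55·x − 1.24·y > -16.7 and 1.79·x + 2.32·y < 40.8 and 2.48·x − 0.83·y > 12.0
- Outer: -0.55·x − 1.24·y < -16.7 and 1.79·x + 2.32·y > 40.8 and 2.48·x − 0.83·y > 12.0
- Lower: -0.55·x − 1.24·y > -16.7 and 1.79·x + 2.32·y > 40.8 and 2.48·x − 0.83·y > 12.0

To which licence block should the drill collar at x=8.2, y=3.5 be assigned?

-0.55·8.2 − 1.24·3.5 = -8.850, which is > -16.7
1.79·8.2 + 2.32·3.5 = 22.798, which is < 40.8
2.48·8.2 − 0.83·3.5 = 17.431, which is > 12.0
This sign pattern matches South.

South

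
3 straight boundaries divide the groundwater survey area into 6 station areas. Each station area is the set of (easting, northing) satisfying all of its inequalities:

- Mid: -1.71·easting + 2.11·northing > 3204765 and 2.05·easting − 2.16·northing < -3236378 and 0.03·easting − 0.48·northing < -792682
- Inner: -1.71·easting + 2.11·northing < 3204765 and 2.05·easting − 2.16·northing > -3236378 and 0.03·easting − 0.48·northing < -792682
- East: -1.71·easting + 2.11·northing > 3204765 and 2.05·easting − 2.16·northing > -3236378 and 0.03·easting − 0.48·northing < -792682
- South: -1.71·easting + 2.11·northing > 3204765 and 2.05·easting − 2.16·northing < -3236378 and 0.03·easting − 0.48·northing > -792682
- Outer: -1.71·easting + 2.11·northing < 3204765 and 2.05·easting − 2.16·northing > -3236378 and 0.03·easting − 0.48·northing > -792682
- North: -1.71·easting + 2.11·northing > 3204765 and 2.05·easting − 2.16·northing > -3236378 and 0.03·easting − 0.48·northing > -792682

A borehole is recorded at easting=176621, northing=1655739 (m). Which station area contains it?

-1.71·176621 + 2.11·1655739 = 3191587.380, which is < 3204765
2.05·176621 − 2.16·1655739 = -3214323.190, which is > -3236378
0.03·176621 − 0.48·1655739 = -789456.090, which is > -792682
This sign pattern matches Outer.

Outer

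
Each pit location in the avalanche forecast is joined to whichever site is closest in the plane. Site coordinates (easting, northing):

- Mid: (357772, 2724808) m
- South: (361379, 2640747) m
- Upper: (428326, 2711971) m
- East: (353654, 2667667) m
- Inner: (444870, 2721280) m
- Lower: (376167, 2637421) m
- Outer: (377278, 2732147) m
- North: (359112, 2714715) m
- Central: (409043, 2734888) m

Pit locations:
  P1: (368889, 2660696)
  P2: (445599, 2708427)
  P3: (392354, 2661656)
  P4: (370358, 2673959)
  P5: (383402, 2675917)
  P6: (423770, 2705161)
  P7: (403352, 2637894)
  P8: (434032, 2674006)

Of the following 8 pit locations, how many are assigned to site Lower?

P1 → East
P2 → Inner
P3 → Lower
P4 → East
P5 → East
P6 → Upper
P7 → Lower
P8 → Upper
2 of the 8 go to Lower.

2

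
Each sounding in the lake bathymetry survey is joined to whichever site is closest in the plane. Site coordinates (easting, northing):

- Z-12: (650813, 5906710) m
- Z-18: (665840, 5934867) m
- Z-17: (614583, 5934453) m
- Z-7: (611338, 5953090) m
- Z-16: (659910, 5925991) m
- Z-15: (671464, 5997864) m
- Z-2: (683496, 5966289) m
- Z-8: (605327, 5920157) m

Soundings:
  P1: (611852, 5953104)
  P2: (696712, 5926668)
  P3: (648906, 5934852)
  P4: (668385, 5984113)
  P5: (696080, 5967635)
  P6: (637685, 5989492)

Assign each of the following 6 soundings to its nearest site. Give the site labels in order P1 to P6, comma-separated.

Z-7, Z-18, Z-16, Z-15, Z-2, Z-15

P1 → Z-7 (d²=264392.00)
P2 → Z-18 (d²=1020303985.00)
P3 → Z-16 (d²=199605337.00)
P4 → Z-15 (d²=198570242.00)
P5 → Z-2 (d²=160168772.00)
P6 → Z-15 (d²=1211111225.00)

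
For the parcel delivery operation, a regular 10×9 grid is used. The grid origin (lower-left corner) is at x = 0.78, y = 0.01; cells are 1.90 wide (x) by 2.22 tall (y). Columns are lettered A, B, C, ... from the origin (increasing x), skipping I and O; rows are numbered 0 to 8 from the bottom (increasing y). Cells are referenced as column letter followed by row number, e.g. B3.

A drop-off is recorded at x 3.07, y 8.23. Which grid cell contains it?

B3

Column index: ⌊(3.07 − 0.78) / 1.90⌋ = ⌊1.205⌋ = 1 → column B
Row offset from origin: ⌊(8.23 − 0.01) / 2.22⌋ = ⌊3.703⌋ = 3 → row 3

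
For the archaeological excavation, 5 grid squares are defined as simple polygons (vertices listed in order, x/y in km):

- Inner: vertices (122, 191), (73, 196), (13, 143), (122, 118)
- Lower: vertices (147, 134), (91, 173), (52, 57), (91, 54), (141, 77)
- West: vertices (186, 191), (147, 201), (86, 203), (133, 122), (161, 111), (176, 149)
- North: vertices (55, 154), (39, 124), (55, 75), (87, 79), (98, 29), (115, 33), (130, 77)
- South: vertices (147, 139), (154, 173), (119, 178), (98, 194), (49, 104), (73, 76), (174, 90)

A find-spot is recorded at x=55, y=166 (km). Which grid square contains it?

Cast a ray rightward from (55, 166). For each polygon, the edges (by vertex number in listed order) whose endpoints lie on opposite sides of y = 166, where each meets that height, and whether that is right or left of the point:
Inner: 2–3 at x≈39.0 (left), 4–1 at x≈122.0 (right) → 1 crossing.
Lower: 1–2 at x≈101.1 (right), 2–3 at x≈88.6 (right) → 2 crossings.
West: 3–4 at x≈107.5 (right), 6–1 at x≈180.0 (right) → 2 crossings.
North: no edge straddles that height → 0 crossings.
South: 1–2 at x≈152.6 (right), 4–5 at x≈82.8 (right) → 2 crossings.
Only Inner has an odd count, so the point is inside Inner.

Inner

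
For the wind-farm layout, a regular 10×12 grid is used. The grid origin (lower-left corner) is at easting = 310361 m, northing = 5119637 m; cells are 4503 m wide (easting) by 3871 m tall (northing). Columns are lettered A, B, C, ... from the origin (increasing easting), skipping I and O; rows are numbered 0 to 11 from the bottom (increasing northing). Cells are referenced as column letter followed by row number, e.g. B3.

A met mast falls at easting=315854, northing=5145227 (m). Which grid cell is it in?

B6

Column index: ⌊(315854 − 310361) / 4503⌋ = ⌊1.220⌋ = 1 → column B
Row offset from origin: ⌊(5145227 − 5119637) / 3871⌋ = ⌊6.611⌋ = 6 → row 6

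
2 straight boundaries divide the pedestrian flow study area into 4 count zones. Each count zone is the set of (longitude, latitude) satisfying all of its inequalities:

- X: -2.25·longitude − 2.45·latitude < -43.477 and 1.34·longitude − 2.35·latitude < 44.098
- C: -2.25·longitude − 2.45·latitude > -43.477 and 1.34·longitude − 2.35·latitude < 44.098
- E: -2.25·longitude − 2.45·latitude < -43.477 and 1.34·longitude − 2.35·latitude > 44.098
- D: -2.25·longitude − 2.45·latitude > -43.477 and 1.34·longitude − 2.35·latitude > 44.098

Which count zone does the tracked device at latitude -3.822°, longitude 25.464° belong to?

-2.25·25.464 − 2.45·-3.822 = -47.930, which is < -43.477
1.34·25.464 − 2.35·-3.822 = 43.103, which is < 44.098
This sign pattern matches X.

X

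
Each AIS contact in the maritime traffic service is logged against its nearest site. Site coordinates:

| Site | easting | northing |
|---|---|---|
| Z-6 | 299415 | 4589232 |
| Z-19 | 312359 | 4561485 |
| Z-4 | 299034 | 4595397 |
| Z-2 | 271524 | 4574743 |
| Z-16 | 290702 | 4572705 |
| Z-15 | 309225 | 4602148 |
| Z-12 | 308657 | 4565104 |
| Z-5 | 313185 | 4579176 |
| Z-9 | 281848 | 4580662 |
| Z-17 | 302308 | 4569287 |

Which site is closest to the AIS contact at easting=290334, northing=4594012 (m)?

Squared distances to each site:
Z-6: 105312961.000; Z-19: 1543106354.000; Z-4: 77608225.000; Z-2: 725110461.000; Z-16: 454123673.000; Z-15: 423064377.000; Z-12: 1171404793.000; Z-5: 742275097.000; Z-9: 250234696.000; Z-17: 754702301.000.
Minimum at Z-4.

Z-4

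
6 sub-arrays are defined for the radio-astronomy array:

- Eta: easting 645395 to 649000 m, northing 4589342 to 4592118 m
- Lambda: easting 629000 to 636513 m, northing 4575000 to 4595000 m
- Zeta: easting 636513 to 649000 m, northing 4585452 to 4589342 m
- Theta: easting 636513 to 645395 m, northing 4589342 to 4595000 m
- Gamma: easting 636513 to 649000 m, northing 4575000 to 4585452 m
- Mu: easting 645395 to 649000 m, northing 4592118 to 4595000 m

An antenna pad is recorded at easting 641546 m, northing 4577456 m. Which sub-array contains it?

Gamma

The point has easting = 641546 and northing = 4577456.
Only Gamma satisfies 636513 ≤ easting ≤ 649000 and 4575000 ≤ northing ≤ 4585452.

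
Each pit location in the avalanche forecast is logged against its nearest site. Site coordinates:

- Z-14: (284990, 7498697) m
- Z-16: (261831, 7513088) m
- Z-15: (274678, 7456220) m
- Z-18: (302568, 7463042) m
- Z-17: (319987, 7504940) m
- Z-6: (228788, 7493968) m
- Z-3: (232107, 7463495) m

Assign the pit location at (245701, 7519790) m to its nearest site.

Squared distances to each site:
Z-14: 1988540170.000; Z-16: 305093704.000; Z-15: 4880811429.000; Z-18: 6454191193.000; Z-17: 5738932296.000; Z-6: 952825253.000; Z-3: 3353923861.000.
Minimum at Z-16.

Z-16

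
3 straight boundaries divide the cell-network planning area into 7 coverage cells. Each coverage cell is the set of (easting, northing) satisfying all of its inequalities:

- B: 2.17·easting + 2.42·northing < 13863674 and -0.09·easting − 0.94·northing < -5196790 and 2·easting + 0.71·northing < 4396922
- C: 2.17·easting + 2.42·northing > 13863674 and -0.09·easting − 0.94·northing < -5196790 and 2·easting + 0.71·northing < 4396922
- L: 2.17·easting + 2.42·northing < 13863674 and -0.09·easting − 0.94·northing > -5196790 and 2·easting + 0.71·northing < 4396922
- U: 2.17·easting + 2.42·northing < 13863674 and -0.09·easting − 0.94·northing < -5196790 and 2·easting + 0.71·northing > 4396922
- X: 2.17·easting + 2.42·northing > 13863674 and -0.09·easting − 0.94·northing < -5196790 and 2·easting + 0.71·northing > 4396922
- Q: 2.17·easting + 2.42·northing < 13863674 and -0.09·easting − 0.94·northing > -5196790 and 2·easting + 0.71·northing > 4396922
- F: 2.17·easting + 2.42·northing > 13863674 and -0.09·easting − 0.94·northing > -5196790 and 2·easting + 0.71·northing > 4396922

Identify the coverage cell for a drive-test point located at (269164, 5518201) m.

2.17·269164 + 2.42·5518201 = 13938132.300, which is > 13863674
-0.09·269164 − 0.94·5518201 = -5211333.700, which is < -5196790
2·269164 + 0.71·5518201 = 4456250.710, which is > 4396922
This sign pattern matches X.

X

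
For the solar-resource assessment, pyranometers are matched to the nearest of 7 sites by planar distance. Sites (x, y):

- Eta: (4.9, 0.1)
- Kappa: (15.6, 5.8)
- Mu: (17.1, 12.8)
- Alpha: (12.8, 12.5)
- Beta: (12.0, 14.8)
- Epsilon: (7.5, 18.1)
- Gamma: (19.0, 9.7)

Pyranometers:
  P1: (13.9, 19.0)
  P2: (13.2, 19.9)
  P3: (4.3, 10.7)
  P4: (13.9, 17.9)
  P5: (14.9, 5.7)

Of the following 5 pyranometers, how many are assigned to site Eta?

P1 → Beta
P2 → Beta
P3 → Epsilon
P4 → Beta
P5 → Kappa
0 of the 5 go to Eta.

0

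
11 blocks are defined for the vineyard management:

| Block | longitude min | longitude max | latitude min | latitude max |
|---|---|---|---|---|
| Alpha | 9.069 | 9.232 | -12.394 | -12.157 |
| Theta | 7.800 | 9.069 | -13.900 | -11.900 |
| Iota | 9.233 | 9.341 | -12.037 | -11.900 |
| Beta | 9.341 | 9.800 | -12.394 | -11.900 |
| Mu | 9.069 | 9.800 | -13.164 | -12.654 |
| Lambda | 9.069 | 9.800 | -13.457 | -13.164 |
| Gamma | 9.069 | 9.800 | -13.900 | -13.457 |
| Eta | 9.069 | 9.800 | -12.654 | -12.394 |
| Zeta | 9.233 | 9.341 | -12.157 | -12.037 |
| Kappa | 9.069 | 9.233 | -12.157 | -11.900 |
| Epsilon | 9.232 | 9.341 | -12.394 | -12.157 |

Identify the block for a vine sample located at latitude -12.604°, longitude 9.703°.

The point has longitude = 9.703 and latitude = -12.604.
Only Eta satisfies 9.069 ≤ longitude ≤ 9.800 and -12.654 ≤ latitude ≤ -12.394.

Eta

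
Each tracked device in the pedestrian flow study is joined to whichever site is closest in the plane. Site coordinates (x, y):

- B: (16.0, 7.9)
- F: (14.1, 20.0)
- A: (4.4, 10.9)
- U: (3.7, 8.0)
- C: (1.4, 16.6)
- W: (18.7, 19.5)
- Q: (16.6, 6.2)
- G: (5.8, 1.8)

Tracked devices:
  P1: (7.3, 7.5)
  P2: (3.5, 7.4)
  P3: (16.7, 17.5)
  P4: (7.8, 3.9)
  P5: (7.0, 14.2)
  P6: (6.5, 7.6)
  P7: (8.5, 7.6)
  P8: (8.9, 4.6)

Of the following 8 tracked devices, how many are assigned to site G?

P1 → U
P2 → U
P3 → W
P4 → G
P5 → A
P6 → U
P7 → U
P8 → G
2 of the 8 go to G.

2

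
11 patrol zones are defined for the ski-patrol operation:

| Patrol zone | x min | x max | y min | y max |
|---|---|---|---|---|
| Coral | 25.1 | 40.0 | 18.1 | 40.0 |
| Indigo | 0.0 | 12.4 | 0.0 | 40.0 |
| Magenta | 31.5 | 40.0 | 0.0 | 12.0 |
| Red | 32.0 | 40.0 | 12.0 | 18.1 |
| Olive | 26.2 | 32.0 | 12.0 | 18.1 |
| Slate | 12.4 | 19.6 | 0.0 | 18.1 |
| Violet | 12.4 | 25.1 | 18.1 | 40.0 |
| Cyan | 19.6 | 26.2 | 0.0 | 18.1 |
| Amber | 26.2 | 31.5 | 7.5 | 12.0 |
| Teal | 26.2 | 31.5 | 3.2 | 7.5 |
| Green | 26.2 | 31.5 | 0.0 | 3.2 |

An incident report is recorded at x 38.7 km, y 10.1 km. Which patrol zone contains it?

Magenta

The point has x = 38.7 and y = 10.1.
Only Magenta satisfies 31.5 ≤ x ≤ 40.0 and 0.0 ≤ y ≤ 12.0.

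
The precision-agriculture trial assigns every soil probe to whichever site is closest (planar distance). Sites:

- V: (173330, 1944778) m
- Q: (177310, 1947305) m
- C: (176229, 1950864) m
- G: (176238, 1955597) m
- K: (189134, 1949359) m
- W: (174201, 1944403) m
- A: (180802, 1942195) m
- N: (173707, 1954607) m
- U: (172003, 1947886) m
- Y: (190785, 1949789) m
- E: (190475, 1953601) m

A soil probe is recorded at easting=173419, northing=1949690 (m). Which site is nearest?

Squared distances to each site:
V: 24135665.000; Q: 20828106.000; C: 9274376.000; G: 42839410.000; K: 247070786.000; W: 28563893.000; A: 110683714.000; N: 24259833.000; U: 5259472.000; Y: 301587757.000; E: 306203057.000.
Minimum at U.

U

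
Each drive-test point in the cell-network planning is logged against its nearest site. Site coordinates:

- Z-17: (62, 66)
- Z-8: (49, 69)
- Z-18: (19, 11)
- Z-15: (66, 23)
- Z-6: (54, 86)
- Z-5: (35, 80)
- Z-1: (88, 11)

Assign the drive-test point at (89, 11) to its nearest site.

Squared distances to each site:
Z-17: 3754.000; Z-8: 4964.000; Z-18: 4900.000; Z-15: 673.000; Z-6: 6850.000; Z-5: 7677.000; Z-1: 1.000.
Minimum at Z-1.

Z-1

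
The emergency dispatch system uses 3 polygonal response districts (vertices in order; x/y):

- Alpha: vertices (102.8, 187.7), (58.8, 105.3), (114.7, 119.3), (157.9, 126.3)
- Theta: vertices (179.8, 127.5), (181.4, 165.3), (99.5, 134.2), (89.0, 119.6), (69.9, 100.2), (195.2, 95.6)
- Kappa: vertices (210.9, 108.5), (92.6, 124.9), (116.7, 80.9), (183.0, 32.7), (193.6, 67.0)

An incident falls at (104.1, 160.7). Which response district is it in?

Alpha

Cast a ray rightward from (104.1, 160.7). For each polygon, the edges (by vertex number in listed order) whose endpoints lie on opposite sides of y = 160.7, where each meets that height, and whether that is right or left of the point:
Alpha: 1–2 at x≈88.38 (left), 4–1 at x≈127.03 (right) → 1 crossing.
Theta: 1–2 at x≈181.21 (right), 2–3 at x≈169.29 (right) → 2 crossings.
Kappa: no edge straddles that height → 0 crossings.
Only Alpha has an odd count, so the point is inside Alpha.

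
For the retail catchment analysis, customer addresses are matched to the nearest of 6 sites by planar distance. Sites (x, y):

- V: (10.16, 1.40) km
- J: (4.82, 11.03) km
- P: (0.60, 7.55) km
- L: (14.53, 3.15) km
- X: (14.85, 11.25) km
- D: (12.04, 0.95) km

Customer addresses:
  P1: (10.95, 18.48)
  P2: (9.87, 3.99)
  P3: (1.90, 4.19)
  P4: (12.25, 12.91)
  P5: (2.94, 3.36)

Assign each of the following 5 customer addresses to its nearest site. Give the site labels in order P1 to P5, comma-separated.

P1 → X (d²=67.48)
P2 → V (d²=6.79)
P3 → P (d²=12.98)
P4 → X (d²=9.52)
P5 → P (d²=23.03)

X, V, P, X, P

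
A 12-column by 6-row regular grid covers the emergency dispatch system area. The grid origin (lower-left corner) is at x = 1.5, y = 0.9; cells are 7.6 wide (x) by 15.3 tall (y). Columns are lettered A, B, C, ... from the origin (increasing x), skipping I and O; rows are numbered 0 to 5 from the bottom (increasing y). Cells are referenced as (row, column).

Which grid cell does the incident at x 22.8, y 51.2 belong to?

Column index: ⌊(22.8 − 1.5) / 7.6⌋ = ⌊2.803⌋ = 2 → column C
Row offset from origin: ⌊(51.2 − 0.9) / 15.3⌋ = ⌊3.288⌋ = 3 → row 3

(3, C)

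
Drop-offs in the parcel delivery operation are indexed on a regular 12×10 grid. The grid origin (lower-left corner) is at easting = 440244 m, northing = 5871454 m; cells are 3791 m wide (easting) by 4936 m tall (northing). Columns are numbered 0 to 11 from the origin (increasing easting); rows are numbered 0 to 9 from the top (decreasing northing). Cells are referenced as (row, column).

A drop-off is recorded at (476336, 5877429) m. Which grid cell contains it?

(8, 9)

Column index: ⌊(476336 − 440244) / 3791⌋ = ⌊9.520⌋ = 9
Row offset from origin: ⌊(5877429 − 5871454) / 4936⌋ = ⌊1.210⌋ = 1 → row 8 (counted from top)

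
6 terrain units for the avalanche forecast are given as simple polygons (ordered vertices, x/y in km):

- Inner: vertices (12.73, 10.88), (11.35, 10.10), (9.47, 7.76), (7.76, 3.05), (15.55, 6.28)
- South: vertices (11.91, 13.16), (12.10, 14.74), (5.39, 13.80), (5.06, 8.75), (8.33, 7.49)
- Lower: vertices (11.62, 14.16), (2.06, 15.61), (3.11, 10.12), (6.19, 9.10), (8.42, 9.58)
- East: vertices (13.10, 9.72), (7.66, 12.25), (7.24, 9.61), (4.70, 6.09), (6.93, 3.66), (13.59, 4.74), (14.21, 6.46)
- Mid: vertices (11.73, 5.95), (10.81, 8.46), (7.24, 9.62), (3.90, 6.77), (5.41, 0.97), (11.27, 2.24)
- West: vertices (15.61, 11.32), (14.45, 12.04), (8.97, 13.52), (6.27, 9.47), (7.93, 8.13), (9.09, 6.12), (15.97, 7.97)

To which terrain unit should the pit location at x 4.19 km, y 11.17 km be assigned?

Cast a ray rightward from (4.19, 11.17). For each polygon, the edges (by vertex number in listed order) whose endpoints lie on opposite sides of y = 11.17, where each meets that height, and whether that is right or left of the point:
Inner: no edge straddles that height → 0 crossings.
South: 3–4 at x≈5.218 (right), 5–1 at x≈10.654 (right) → 2 crossings.
Lower: 2–3 at x≈2.909 (left), 5–1 at x≈9.531 (right) → 1 crossing.
East: 1–2 at x≈9.982 (right), 2–3 at x≈7.488 (right) → 2 crossings.
Mid: no edge straddles that height → 0 crossings.
West: 3–4 at x≈7.403 (right), 7–1 at x≈15.626 (right) → 2 crossings.
Only Lower has an odd count, so the point is inside Lower.

Lower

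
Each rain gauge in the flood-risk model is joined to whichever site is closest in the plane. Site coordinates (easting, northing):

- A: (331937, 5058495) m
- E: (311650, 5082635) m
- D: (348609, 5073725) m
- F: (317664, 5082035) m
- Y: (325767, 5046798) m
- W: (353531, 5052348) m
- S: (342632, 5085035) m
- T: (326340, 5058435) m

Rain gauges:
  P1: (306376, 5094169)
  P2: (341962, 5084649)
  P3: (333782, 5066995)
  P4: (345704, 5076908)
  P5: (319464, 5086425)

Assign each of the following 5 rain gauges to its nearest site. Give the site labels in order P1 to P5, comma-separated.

P1 → E (d²=160848232.00)
P2 → S (d²=597896.00)
P3 → A (d²=75654025.00)
P4 → D (d²=18570514.00)
P5 → F (d²=22512100.00)

E, S, A, D, F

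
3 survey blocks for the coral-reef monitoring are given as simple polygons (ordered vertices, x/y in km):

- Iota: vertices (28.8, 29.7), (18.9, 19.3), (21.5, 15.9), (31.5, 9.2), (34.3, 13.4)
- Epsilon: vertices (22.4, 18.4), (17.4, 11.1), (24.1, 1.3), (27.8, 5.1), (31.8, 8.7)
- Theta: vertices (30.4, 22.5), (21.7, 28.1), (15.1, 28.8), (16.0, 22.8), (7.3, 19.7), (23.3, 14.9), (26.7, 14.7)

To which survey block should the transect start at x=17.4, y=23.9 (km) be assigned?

Theta

Cast a ray rightward from (17.4, 23.9). For each polygon, the edges (by vertex number in listed order) whose endpoints lie on opposite sides of y = 23.9, where each meets that height, and whether that is right or left of the point:
Iota: 1–2 at x≈23.28 (right), 5–1 at x≈30.76 (right) → 2 crossings.
Epsilon: no edge straddles that height → 0 crossings.
Theta: 1–2 at x≈28.23 (right), 3–4 at x≈15.84 (left) → 1 crossing.
Only Theta has an odd count, so the point is inside Theta.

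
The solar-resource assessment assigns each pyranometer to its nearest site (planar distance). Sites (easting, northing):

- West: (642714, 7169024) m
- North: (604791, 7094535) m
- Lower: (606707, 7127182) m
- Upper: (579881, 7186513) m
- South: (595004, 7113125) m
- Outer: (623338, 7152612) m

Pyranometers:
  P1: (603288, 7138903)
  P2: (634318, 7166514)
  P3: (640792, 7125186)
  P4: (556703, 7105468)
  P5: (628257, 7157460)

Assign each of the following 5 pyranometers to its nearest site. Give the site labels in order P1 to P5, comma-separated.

Lower, West, Outer, South, Outer

P1 → Lower (d²=149071402.00)
P2 → West (d²=76792916.00)
P3 → Outer (d²=1056827592.00)
P4 → South (d²=1525596250.00)
P5 → Outer (d²=47699665.00)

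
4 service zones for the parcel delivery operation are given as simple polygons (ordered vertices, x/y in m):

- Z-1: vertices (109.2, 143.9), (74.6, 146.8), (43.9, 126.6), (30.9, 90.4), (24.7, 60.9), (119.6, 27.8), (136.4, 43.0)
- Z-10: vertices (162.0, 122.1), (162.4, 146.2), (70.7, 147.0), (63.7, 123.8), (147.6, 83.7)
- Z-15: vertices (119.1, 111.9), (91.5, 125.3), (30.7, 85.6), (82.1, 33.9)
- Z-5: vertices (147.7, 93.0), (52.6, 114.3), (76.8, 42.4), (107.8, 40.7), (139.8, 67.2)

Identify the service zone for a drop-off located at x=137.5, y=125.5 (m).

Z-10

Cast a ray rightward from (137.5, 125.5). For each polygon, the edges (by vertex number in listed order) whose endpoints lie on opposite sides of y = 125.5, where each meets that height, and whether that is right or left of the point:
Z-1: 3–4 at x≈43.50 (left), 7–1 at x≈114.16 (left) → 0 crossings.
Z-10: 1–2 at x≈162.06 (right), 3–4 at x≈64.21 (left) → 1 crossing.
Z-15: no edge straddles that height → 0 crossings.
Z-5: no edge straddles that height → 0 crossings.
Only Z-10 has an odd count, so the point is inside Z-10.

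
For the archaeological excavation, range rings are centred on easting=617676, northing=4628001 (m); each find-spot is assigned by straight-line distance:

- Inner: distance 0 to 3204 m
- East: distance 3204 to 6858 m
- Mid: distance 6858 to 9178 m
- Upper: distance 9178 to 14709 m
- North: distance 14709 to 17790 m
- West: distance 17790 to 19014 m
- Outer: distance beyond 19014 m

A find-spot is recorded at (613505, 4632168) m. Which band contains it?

East

Distance = √((613505−617676)² + (4632168−4628001)²) = √(17397241.000 + 17363889.000) = 5895.857 m.
3204 ≤ 5895.857 < 6858 → East.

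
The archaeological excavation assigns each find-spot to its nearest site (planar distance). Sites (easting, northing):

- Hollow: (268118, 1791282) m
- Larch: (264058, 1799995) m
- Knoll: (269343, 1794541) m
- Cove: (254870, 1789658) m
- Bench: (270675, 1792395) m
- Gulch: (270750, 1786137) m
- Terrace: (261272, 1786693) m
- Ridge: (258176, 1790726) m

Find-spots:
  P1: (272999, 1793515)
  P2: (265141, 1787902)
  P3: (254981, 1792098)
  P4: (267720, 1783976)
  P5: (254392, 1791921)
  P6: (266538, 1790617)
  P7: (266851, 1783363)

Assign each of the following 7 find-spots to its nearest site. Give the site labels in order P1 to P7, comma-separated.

P1 → Bench (d²=6655376.00)
P2 → Terrace (d²=16430842.00)
P3 → Cove (d²=5965921.00)
P4 → Gulch (d²=13850821.00)
P5 → Cove (d²=5349653.00)
P6 → Hollow (d²=2938625.00)
P7 → Gulch (d²=22897277.00)

Bench, Terrace, Cove, Gulch, Cove, Hollow, Gulch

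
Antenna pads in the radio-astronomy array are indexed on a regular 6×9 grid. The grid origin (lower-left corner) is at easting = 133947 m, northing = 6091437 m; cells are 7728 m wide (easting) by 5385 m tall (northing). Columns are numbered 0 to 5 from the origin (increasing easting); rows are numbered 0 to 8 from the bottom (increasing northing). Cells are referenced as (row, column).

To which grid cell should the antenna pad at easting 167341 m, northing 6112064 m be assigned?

(3, 4)

Column index: ⌊(167341 − 133947) / 7728⌋ = ⌊4.321⌋ = 4
Row offset from origin: ⌊(6112064 − 6091437) / 5385⌋ = ⌊3.830⌋ = 3 → row 3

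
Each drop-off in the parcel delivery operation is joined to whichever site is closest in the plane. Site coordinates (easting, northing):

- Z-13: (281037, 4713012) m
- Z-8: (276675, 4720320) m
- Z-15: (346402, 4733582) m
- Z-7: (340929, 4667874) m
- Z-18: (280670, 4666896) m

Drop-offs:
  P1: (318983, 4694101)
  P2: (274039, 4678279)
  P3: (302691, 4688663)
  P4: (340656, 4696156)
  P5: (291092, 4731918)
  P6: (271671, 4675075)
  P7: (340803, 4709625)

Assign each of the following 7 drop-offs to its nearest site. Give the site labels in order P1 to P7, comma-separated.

Z-7, Z-18, Z-18, Z-7, Z-8, Z-18, Z-15

P1 → Z-7 (d²=1169482445.00)
P2 → Z-18 (d²=173542850.00)
P3 → Z-18 (d²=958726730.00)
P4 → Z-7 (d²=799946053.00)
P5 → Z-8 (d²=342363493.00)
P6 → Z-18 (d²=147878042.00)
P7 → Z-15 (d²=605286650.00)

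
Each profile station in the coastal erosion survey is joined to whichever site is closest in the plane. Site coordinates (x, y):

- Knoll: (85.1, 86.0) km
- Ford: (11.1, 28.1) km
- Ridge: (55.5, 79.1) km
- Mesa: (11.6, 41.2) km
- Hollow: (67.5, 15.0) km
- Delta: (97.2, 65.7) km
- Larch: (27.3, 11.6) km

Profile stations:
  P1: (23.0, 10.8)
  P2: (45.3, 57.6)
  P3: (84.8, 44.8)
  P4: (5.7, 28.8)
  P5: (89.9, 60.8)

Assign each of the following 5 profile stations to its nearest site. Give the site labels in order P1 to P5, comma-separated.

P1 → Larch (d²=19.13)
P2 → Ridge (d²=566.29)
P3 → Delta (d²=590.57)
P4 → Ford (d²=29.65)
P5 → Delta (d²=77.30)

Larch, Ridge, Delta, Ford, Delta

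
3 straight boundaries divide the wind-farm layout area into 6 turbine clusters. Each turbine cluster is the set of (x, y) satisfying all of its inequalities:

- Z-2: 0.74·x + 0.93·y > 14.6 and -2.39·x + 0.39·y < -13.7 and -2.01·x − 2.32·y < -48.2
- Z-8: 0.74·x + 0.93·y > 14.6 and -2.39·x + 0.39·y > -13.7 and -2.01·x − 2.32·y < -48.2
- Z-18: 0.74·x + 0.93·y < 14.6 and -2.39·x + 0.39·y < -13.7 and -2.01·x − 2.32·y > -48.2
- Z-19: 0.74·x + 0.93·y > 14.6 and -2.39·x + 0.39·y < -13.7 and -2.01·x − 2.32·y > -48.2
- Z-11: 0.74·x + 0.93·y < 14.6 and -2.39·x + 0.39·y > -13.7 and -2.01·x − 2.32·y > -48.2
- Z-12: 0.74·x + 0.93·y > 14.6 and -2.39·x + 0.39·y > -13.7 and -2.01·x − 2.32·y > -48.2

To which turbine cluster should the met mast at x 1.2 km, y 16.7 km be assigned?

0.74·1.2 + 0.93·16.7 = 16.419, which is > 14.6
-2.39·1.2 + 0.39·16.7 = 3.645, which is > -13.7
-2.01·1.2 − 2.32·16.7 = -41.156, which is > -48.2
This sign pattern matches Z-12.

Z-12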